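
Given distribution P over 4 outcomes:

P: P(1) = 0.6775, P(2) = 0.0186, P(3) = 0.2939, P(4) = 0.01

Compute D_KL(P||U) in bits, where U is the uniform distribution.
0.9269 bits

U(i) = 1/4 for all i

D_KL(P||U) = Σ P(x) log₂(P(x) / (1/4))
           = Σ P(x) log₂(P(x)) + log₂(4)
           = log₂(4) - H(P)

H(P) = -Σ P(x) log₂(P(x)):
  -P(1)·log₂(P(1)) = -(0.6775)·log₂(0.6775) = 0.38056
  -P(2)·log₂(P(2)) = -(0.0186)·log₂(0.0186) = 0.10692
  -P(3)·log₂(P(3)) = -(0.2939)·log₂(0.2939) = 0.51920
  -P(4)·log₂(P(4)) = -(0.01)·log₂(0.01) = 0.06644
H(P) = 0.38056 + 0.10692 + 0.51920 + 0.06644 = 1.07312 bits

log₂(4) = 2.00000 bits

D_KL(P||U) = 2.00000 - 1.07312 = 0.92688 ≈ 0.9269 bits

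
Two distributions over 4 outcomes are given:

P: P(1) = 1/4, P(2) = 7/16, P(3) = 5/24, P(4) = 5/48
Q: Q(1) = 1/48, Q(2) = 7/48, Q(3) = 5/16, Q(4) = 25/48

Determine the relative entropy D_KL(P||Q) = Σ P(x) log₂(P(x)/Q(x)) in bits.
1.2259 bits

D_KL(P||Q) = Σ P(x) log₂(P(x)/Q(x))

Computing term by term:
  P(1)·log₂(P(1)/Q(1)) = (1/4)·log₂((1/4)/(1/48)) = 0.89624
  P(2)·log₂(P(2)/Q(2)) = (7/16)·log₂((7/16)/(7/48)) = 0.69342
  P(3)·log₂(P(3)/Q(3)) = (5/24)·log₂((5/24)/(5/16)) = -0.12187
  P(4)·log₂(P(4)/Q(4)) = (5/48)·log₂((5/48)/(25/48)) = -0.24187

D_KL(P||Q) = 0.89624 + 0.69342 - 0.12187 - 0.24187 = 1.22592 ≈ 1.2259 bits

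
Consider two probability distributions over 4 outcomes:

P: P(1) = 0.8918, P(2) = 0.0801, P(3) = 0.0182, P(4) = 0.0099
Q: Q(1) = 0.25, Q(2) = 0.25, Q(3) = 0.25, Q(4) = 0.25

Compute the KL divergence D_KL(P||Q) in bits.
1.3898 bits

D_KL(P||Q) = Σ P(x) log₂(P(x)/Q(x))

Computing term by term:
  P(1)·log₂(P(1)/Q(1)) = 0.8918·log₂(0.8918/0.25) = 1.63627
  P(2)·log₂(P(2)/Q(2)) = 0.0801·log₂(0.0801/0.25) = -0.13153
  P(3)·log₂(P(3)/Q(3)) = 0.0182·log₂(0.0182/0.25) = -0.06879
  P(4)·log₂(P(4)/Q(4)) = 0.0099·log₂(0.0099/0.25) = -0.04612

D_KL(P||Q) = 1.63627 - 0.13153 - 0.06879 - 0.04612 = 1.38983 ≈ 1.3898 bits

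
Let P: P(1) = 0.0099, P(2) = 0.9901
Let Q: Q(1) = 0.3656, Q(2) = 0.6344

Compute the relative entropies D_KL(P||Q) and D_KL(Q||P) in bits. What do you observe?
D_KL(P||Q) = 0.5843 bits, D_KL(Q||P) = 1.4962 bits. The two directions give different values (D_KL(Q||P) exceeds D_KL(P||Q) by 0.9119 bits): KL divergence is asymmetric.

D_KL(P||Q) = Σ P(x) log₂(P(x)/Q(x))

Computing term by term:
  P(1)·log₂(P(1)/Q(1)) = 0.0099·log₂(0.0099/0.3656) = -0.05155
  P(2)·log₂(P(2)/Q(2)) = 0.9901·log₂(0.9901/0.6344) = 0.63582

D_KL(P||Q) = -0.05155 + 0.63582 = 0.58427 ≈ 0.5843 bits

D_KL(Q||P) = Σ Q(x) log₂(Q(x)/P(x))

Computing term by term:
  Q(1)·log₂(Q(1)/P(1)) = 0.3656·log₂(0.3656/0.0099) = 1.90357
  Q(2)·log₂(Q(2)/P(2)) = 0.6344·log₂(0.6344/0.9901) = -0.40740

D_KL(Q||P) = 1.90357 - 0.40740 = 1.49617 ≈ 1.4962 bits

These are NOT equal (difference: 0.9119 bits). KL divergence is asymmetric: D_KL(P||Q) ≠ D_KL(Q||P) in general.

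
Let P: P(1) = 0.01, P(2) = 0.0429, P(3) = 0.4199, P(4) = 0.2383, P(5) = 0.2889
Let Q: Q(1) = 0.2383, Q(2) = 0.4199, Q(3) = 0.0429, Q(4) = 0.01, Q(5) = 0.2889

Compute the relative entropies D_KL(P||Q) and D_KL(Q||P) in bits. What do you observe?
D_KL(P||Q) = 2.2851 bits, D_KL(Q||P) = 2.2851 bits. The two directions give the same value here, because Q is a self-inverse relabeling of P; in general KL divergence is asymmetric.

D_KL(P||Q) = Σ P(x) log₂(P(x)/Q(x))

Computing term by term:
  P(1)·log₂(P(1)/Q(1)) = 0.01·log₂(0.01/0.2383) = -0.04575
  P(2)·log₂(P(2)/Q(2)) = 0.0429·log₂(0.0429/0.4199) = -0.14118
  P(3)·log₂(P(3)/Q(3)) = 0.4199·log₂(0.4199/0.0429) = 1.38189
  P(4)·log₂(P(4)/Q(4)) = 0.2383·log₂(0.2383/0.01) = 1.09015
  P(5)·log₂(P(5)/Q(5)) = 0.2889·log₂(0.2889/0.2889) = 0.00000

D_KL(P||Q) = -0.04575 - 0.14118 + 1.38189 + 1.09015 + 0.00000 = 2.28511 ≈ 2.2851 bits

D_KL(Q||P) = Σ Q(x) log₂(Q(x)/P(x))

Computing term by term:
  Q(1)·log₂(Q(1)/P(1)) = 0.2383·log₂(0.2383/0.01) = 1.09015
  Q(2)·log₂(Q(2)/P(2)) = 0.4199·log₂(0.4199/0.0429) = 1.38189
  Q(3)·log₂(Q(3)/P(3)) = 0.0429·log₂(0.0429/0.4199) = -0.14118
  Q(4)·log₂(Q(4)/P(4)) = 0.01·log₂(0.01/0.2383) = -0.04575
  Q(5)·log₂(Q(5)/P(5)) = 0.2889·log₂(0.2889/0.2889) = 0.00000

D_KL(Q||P) = 1.09015 + 1.38189 - 0.14118 - 0.04575 + 0.00000 = 2.28511 ≈ 2.2851 bits

These ARE equal here. Q is P with outcomes relabeled (Q(1) = P(4), Q(2) = P(3), Q(3) = P(2), Q(4) = P(1)) by a relabeling that is its own inverse, so the two sums contain exactly the same terms in a different order. This is a special case — KL divergence is not symmetric in general: D_KL(P||Q) ≠ D_KL(Q||P) for most P, Q.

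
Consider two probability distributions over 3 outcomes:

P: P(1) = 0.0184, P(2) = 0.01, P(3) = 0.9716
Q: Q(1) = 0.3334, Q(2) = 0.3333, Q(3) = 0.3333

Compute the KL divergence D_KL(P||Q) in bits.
1.3722 bits

D_KL(P||Q) = Σ P(x) log₂(P(x)/Q(x))

Computing term by term:
  P(1)·log₂(P(1)/Q(1)) = 0.0184·log₂(0.0184/0.3334) = -0.07690
  P(2)·log₂(P(2)/Q(2)) = 0.01·log₂(0.01/0.3333) = -0.05059
  P(3)·log₂(P(3)/Q(3)) = 0.9716·log₂(0.9716/0.3333) = 1.49970

D_KL(P||Q) = -0.07690 - 0.05059 + 1.49970 = 1.37221 ≈ 1.3722 bits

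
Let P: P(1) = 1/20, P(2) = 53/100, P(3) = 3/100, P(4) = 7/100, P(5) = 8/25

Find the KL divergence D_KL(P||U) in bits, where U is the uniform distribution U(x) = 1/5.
0.6740 bits

U(i) = 1/5 for all i

D_KL(P||U) = Σ P(x) log₂(P(x) / (1/5))
           = Σ P(x) log₂(P(x)) + log₂(5)
           = log₂(5) - H(P)

H(P) = -Σ P(x) log₂(P(x)):
  -P(1)·log₂(P(1)) = -(1/20)·log₂(1/20) = 0.21610
  -P(2)·log₂(P(2)) = -(53/100)·log₂(53/100) = 0.48545
  -P(3)·log₂(P(3)) = -(3/100)·log₂(3/100) = 0.15177
  -P(4)·log₂(P(4)) = -(7/100)·log₂(7/100) = 0.26856
  -P(5)·log₂(P(5)) = -(8/25)·log₂(8/25) = 0.52603
H(P) = 0.21610 + 0.48545 + 0.15177 + 0.26856 + 0.52603 = 1.64791 bits

log₂(5) = 2.32193 bits

D_KL(P||U) = 2.32193 - 1.64791 = 0.67402 ≈ 0.6740 bits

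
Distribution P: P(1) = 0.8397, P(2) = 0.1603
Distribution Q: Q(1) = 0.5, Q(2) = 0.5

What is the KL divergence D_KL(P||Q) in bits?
0.3650 bits

D_KL(P||Q) = Σ P(x) log₂(P(x)/Q(x))

Computing term by term:
  P(1)·log₂(P(1)/Q(1)) = 0.8397·log₂(0.8397/0.5) = 0.62805
  P(2)·log₂(P(2)/Q(2)) = 0.1603·log₂(0.1603/0.5) = -0.26308

D_KL(P||Q) = 0.62805 - 0.26308 = 0.36497 ≈ 0.3650 bits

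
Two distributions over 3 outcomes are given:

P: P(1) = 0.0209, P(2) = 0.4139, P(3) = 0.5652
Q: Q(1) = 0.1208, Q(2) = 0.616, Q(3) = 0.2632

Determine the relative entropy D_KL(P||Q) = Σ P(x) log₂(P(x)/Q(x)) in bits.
0.3329 bits

D_KL(P||Q) = Σ P(x) log₂(P(x)/Q(x))

Computing term by term:
  P(1)·log₂(P(1)/Q(1)) = 0.0209·log₂(0.0209/0.1208) = -0.05290
  P(2)·log₂(P(2)/Q(2)) = 0.4139·log₂(0.4139/0.616) = -0.23743
  P(3)·log₂(P(3)/Q(3)) = 0.5652·log₂(0.5652/0.2632) = 0.62319

D_KL(P||Q) = -0.05290 - 0.23743 + 0.62319 = 0.33286 ≈ 0.3329 bits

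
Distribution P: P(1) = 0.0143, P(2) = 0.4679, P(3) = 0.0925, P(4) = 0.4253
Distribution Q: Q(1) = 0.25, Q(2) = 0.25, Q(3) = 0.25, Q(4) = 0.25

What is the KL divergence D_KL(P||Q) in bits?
0.5574 bits

D_KL(P||Q) = Σ P(x) log₂(P(x)/Q(x))

Computing term by term:
  P(1)·log₂(P(1)/Q(1)) = 0.0143·log₂(0.0143/0.25) = -0.05903
  P(2)·log₂(P(2)/Q(2)) = 0.4679·log₂(0.4679/0.25) = 0.42311
  P(3)·log₂(P(3)/Q(3)) = 0.0925·log₂(0.0925/0.25) = -0.13268
  P(4)·log₂(P(4)/Q(4)) = 0.4253·log₂(0.4253/0.25) = 0.32601

D_KL(P||Q) = -0.05903 + 0.42311 - 0.13268 + 0.32601 = 0.55741 ≈ 0.5574 bits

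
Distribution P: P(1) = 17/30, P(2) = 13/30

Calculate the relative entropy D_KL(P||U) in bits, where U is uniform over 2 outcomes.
0.0129 bits

U(i) = 1/2 for all i

D_KL(P||U) = Σ P(x) log₂(P(x) / (1/2))
           = Σ P(x) log₂(P(x)) + log₂(2)
           = log₂(2) - H(P)

H(P) = -Σ P(x) log₂(P(x)):
  -P(1)·log₂(P(1)) = -(17/30)·log₂(17/30) = 0.46434
  -P(2)·log₂(P(2)) = -(13/30)·log₂(13/30) = 0.52280
H(P) = 0.46434 + 0.52280 = 0.98714 bits

log₂(2) = 1.00000 bits

D_KL(P||U) = 1.00000 - 0.98714 = 0.01286 ≈ 0.0129 bits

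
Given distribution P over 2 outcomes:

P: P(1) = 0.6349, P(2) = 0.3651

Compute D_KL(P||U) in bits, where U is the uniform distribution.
0.0532 bits

U(i) = 1/2 for all i

D_KL(P||U) = Σ P(x) log₂(P(x) / (1/2))
           = Σ P(x) log₂(P(x)) + log₂(2)
           = log₂(2) - H(P)

H(P) = -Σ P(x) log₂(P(x)):
  -P(1)·log₂(P(1)) = -(0.6349)·log₂(0.6349) = 0.41611
  -P(2)·log₂(P(2)) = -(0.3651)·log₂(0.3651) = 0.53072
H(P) = 0.41611 + 0.53072 = 0.94683 bits

log₂(2) = 1.00000 bits

D_KL(P||U) = 1.00000 - 0.94683 = 0.05317 ≈ 0.0532 bits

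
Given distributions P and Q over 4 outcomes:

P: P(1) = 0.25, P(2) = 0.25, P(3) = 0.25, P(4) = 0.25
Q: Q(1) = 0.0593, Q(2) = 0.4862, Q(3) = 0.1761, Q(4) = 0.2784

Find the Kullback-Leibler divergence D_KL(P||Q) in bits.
0.3666 bits

D_KL(P||Q) = Σ P(x) log₂(P(x)/Q(x))

Computing term by term:
  P(1)·log₂(P(1)/Q(1)) = 0.25·log₂(0.25/0.0593) = 0.51896
  P(2)·log₂(P(2)/Q(2)) = 0.25·log₂(0.25/0.4862) = -0.23991
  P(3)·log₂(P(3)/Q(3)) = 0.25·log₂(0.25/0.1761) = 0.12638
  P(4)·log₂(P(4)/Q(4)) = 0.25·log₂(0.25/0.2784) = -0.03881

D_KL(P||Q) = 0.51896 - 0.23991 + 0.12638 - 0.03881 = 0.36662 ≈ 0.3666 bits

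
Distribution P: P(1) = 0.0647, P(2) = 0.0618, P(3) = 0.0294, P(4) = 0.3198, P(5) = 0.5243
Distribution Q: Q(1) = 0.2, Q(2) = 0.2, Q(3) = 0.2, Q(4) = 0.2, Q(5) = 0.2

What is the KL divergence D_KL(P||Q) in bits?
0.6542 bits

D_KL(P||Q) = Σ P(x) log₂(P(x)/Q(x))

Computing term by term:
  P(1)·log₂(P(1)/Q(1)) = 0.0647·log₂(0.0647/0.2) = -0.10534
  P(2)·log₂(P(2)/Q(2)) = 0.0618·log₂(0.0618/0.2) = -0.10471
  P(3)·log₂(P(3)/Q(3)) = 0.0294·log₂(0.0294/0.2) = -0.08132
  P(4)·log₂(P(4)/Q(4)) = 0.3198·log₂(0.3198/0.2) = 0.21656
  P(5)·log₂(P(5)/Q(5)) = 0.5243·log₂(0.5243/0.2) = 0.72898

D_KL(P||Q) = -0.10534 - 0.10471 - 0.08132 + 0.21656 + 0.72898 = 0.65417 ≈ 0.6542 bits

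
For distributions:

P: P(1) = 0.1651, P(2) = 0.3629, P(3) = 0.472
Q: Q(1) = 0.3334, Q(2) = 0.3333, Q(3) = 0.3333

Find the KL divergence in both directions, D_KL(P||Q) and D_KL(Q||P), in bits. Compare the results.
D_KL(P||Q) = 0.1141 bits, D_KL(Q||P) = 0.1298 bits. D_KL(Q||P) is larger than D_KL(P||Q) by 0.0157 bits; the two directions differ.

D_KL(P||Q) = Σ P(x) log₂(P(x)/Q(x))

Computing term by term:
  P(1)·log₂(P(1)/Q(1)) = 0.1651·log₂(0.1651/0.3334) = -0.16740
  P(2)·log₂(P(2)/Q(2)) = 0.3629·log₂(0.3629/0.3333) = 0.04455
  P(3)·log₂(P(3)/Q(3)) = 0.472·log₂(0.472/0.3333) = 0.23693

D_KL(P||Q) = -0.16740 + 0.04455 + 0.23693 = 0.11408 ≈ 0.1141 bits

D_KL(Q||P) = Σ Q(x) log₂(Q(x)/P(x))

Computing term by term:
  Q(1)·log₂(Q(1)/P(1)) = 0.3334·log₂(0.3334/0.1651) = 0.33804
  Q(2)·log₂(Q(2)/P(2)) = 0.3333·log₂(0.3333/0.3629) = -0.04091
  Q(3)·log₂(Q(3)/P(3)) = 0.3333·log₂(0.3333/0.472) = -0.16731

D_KL(Q||P) = 0.33804 - 0.04091 - 0.16731 = 0.12982 ≈ 0.1298 bits

These are NOT equal (difference: 0.0157 bits). KL divergence is asymmetric: D_KL(P||Q) ≠ D_KL(Q||P) in general.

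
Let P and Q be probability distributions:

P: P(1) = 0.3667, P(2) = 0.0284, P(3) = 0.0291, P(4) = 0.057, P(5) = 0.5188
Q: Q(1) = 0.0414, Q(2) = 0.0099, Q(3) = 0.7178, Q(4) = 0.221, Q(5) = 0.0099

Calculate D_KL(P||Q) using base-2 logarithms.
3.9143 bits

D_KL(P||Q) = Σ P(x) log₂(P(x)/Q(x))

Computing term by term:
  P(1)·log₂(P(1)/Q(1)) = 0.3667·log₂(0.3667/0.0414) = 1.15397
  P(2)·log₂(P(2)/Q(2)) = 0.0284·log₂(0.0284/0.0099) = 0.04318
  P(3)·log₂(P(3)/Q(3)) = 0.0291·log₂(0.0291/0.7178) = -0.13457
  P(4)·log₂(P(4)/Q(4)) = 0.057·log₂(0.057/0.221) = -0.11144
  P(5)·log₂(P(5)/Q(5)) = 0.5188·log₂(0.5188/0.0099) = 2.96318

D_KL(P||Q) = 1.15397 + 0.04318 - 0.13457 - 0.11144 + 2.96318 = 3.91432 ≈ 3.9143 bits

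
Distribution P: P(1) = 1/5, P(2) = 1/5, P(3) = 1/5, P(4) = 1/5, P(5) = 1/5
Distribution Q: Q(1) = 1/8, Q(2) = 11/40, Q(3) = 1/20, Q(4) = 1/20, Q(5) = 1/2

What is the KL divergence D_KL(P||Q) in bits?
0.5793 bits

D_KL(P||Q) = Σ P(x) log₂(P(x)/Q(x))

Computing term by term:
  P(1)·log₂(P(1)/Q(1)) = (1/5)·log₂((1/5)/(1/8)) = 0.13561
  P(2)·log₂(P(2)/Q(2)) = (1/5)·log₂((1/5)/(11/40)) = -0.09189
  P(3)·log₂(P(3)/Q(3)) = (1/5)·log₂((1/5)/(1/20)) = 0.40000
  P(4)·log₂(P(4)/Q(4)) = (1/5)·log₂((1/5)/(1/20)) = 0.40000
  P(5)·log₂(P(5)/Q(5)) = (1/5)·log₂((1/5)/(1/2)) = -0.26439

D_KL(P||Q) = 0.13561 - 0.09189 + 0.40000 + 0.40000 - 0.26439 = 0.57933 ≈ 0.5793 bits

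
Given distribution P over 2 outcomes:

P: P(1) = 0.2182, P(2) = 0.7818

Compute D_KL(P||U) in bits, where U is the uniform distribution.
0.2431 bits

U(i) = 1/2 for all i

D_KL(P||U) = Σ P(x) log₂(P(x) / (1/2))
           = Σ P(x) log₂(P(x)) + log₂(2)
           = log₂(2) - H(P)

H(P) = -Σ P(x) log₂(P(x)):
  -P(1)·log₂(P(1)) = -(0.2182)·log₂(0.2182) = 0.47923
  -P(2)·log₂(P(2)) = -(0.7818)·log₂(0.7818) = 0.27764
H(P) = 0.47923 + 0.27764 = 0.75687 bits

log₂(2) = 1.00000 bits

D_KL(P||U) = 1.00000 - 0.75687 = 0.24313 ≈ 0.2431 bits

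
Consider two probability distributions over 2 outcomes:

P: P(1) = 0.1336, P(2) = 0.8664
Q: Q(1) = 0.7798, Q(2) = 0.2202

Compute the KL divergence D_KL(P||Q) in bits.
1.3722 bits

D_KL(P||Q) = Σ P(x) log₂(P(x)/Q(x))

Computing term by term:
  P(1)·log₂(P(1)/Q(1)) = 0.1336·log₂(0.1336/0.7798) = -0.34004
  P(2)·log₂(P(2)/Q(2)) = 0.8664·log₂(0.8664/0.2202) = 1.71220

D_KL(P||Q) = -0.34004 + 1.71220 = 1.37216 ≈ 1.3722 bits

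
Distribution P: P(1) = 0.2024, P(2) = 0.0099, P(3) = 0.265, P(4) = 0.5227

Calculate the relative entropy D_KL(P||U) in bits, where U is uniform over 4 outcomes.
0.4707 bits

U(i) = 1/4 for all i

D_KL(P||U) = Σ P(x) log₂(P(x) / (1/4))
           = Σ P(x) log₂(P(x)) + log₂(4)
           = log₂(4) - H(P)

H(P) = -Σ P(x) log₂(P(x)):
  -P(1)·log₂(P(1)) = -(0.2024)·log₂(0.2024) = 0.46648
  -P(2)·log₂(P(2)) = -(0.0099)·log₂(0.0099) = 0.06592
  -P(3)·log₂(P(3)) = -(0.265)·log₂(0.265) = 0.50772
  -P(4)·log₂(P(4)) = -(0.5227)·log₂(0.5227) = 0.48922
H(P) = 0.46648 + 0.06592 + 0.50772 + 0.48922 = 1.52934 bits

log₂(4) = 2.00000 bits

D_KL(P||U) = 2.00000 - 1.52934 = 0.47066 ≈ 0.4707 bits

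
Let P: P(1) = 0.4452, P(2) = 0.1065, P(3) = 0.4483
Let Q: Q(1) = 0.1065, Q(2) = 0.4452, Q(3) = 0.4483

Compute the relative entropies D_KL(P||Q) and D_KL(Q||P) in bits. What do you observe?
D_KL(P||Q) = 0.6989 bits, D_KL(Q||P) = 0.6989 bits. The two directions give the same value here, because Q is a self-inverse relabeling of P; in general KL divergence is asymmetric.

D_KL(P||Q) = Σ P(x) log₂(P(x)/Q(x))

Computing term by term:
  P(1)·log₂(P(1)/Q(1)) = 0.4452·log₂(0.4452/0.1065) = 0.91871
  P(2)·log₂(P(2)/Q(2)) = 0.1065·log₂(0.1065/0.4452) = -0.21977
  P(3)·log₂(P(3)/Q(3)) = 0.4483·log₂(0.4483/0.4483) = 0.00000

D_KL(P||Q) = 0.91871 - 0.21977 + 0.00000 = 0.69894 ≈ 0.6989 bits

D_KL(Q||P) = Σ Q(x) log₂(Q(x)/P(x))

Computing term by term:
  Q(1)·log₂(Q(1)/P(1)) = 0.1065·log₂(0.1065/0.4452) = -0.21977
  Q(2)·log₂(Q(2)/P(2)) = 0.4452·log₂(0.4452/0.1065) = 0.91871
  Q(3)·log₂(Q(3)/P(3)) = 0.4483·log₂(0.4483/0.4483) = 0.00000

D_KL(Q||P) = -0.21977 + 0.91871 + 0.00000 = 0.69894 ≈ 0.6989 bits

These ARE equal here. Q is P with outcomes relabeled (Q(1) = P(2), Q(2) = P(1)) by a relabeling that is its own inverse, so the two sums contain exactly the same terms in a different order. This is a special case — KL divergence is not symmetric in general: D_KL(P||Q) ≠ D_KL(Q||P) for most P, Q.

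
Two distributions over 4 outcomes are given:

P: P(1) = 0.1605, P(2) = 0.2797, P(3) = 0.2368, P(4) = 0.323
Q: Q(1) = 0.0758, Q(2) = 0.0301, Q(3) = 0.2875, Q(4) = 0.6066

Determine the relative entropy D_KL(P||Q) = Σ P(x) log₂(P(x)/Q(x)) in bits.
0.7133 bits

D_KL(P||Q) = Σ P(x) log₂(P(x)/Q(x))

Computing term by term:
  P(1)·log₂(P(1)/Q(1)) = 0.1605·log₂(0.1605/0.0758) = 0.17371
  P(2)·log₂(P(2)/Q(2)) = 0.2797·log₂(0.2797/0.0301) = 0.89953
  P(3)·log₂(P(3)/Q(3)) = 0.2368·log₂(0.2368/0.2875) = -0.06628
  P(4)·log₂(P(4)/Q(4)) = 0.323·log₂(0.323/0.6066) = -0.29368

D_KL(P||Q) = 0.17371 + 0.89953 - 0.06628 - 0.29368 = 0.71328 ≈ 0.7133 bits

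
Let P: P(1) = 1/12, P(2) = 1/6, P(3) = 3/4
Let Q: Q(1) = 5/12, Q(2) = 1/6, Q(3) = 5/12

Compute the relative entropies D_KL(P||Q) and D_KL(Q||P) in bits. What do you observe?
D_KL(P||Q) = 0.4425 bits, D_KL(Q||P) = 0.6141 bits. The two directions give different values (D_KL(Q||P) exceeds D_KL(P||Q) by 0.1716 bits): KL divergence is asymmetric.

D_KL(P||Q) = Σ P(x) log₂(P(x)/Q(x))

Computing term by term:
  P(1)·log₂(P(1)/Q(1)) = (1/12)·log₂((1/12)/(5/12)) = -0.19349
  P(2)·log₂(P(2)/Q(2)) = (1/6)·log₂((1/6)/(1/6)) = 0.00000
  P(3)·log₂(P(3)/Q(3)) = (3/4)·log₂((3/4)/(5/12)) = 0.63600

D_KL(P||Q) = -0.19349 + 0.00000 + 0.63600 = 0.44251 ≈ 0.4425 bits

D_KL(Q||P) = Σ Q(x) log₂(Q(x)/P(x))

Computing term by term:
  Q(1)·log₂(Q(1)/P(1)) = (5/12)·log₂((5/12)/(1/12)) = 0.96747
  Q(2)·log₂(Q(2)/P(2)) = (1/6)·log₂((1/6)/(1/6)) = 0.00000
  Q(3)·log₂(Q(3)/P(3)) = (5/12)·log₂((5/12)/(3/4)) = -0.35333

D_KL(Q||P) = 0.96747 + 0.00000 - 0.35333 = 0.61414 ≈ 0.6141 bits

These are NOT equal (difference: 0.1716 bits). KL divergence is asymmetric: D_KL(P||Q) ≠ D_KL(Q||P) in general.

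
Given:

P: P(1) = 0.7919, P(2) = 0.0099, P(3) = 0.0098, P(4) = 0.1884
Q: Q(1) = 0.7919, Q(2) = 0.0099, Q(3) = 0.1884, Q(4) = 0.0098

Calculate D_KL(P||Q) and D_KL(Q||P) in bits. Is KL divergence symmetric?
D_KL(P||Q) = 0.7617 bits, D_KL(Q||P) = 0.7617 bits. The two values coincide for this particular pair, but no — KL divergence is not symmetric in general.

D_KL(P||Q) = Σ P(x) log₂(P(x)/Q(x))

Computing term by term:
  P(1)·log₂(P(1)/Q(1)) = 0.7919·log₂(0.7919/0.7919) = 0.00000
  P(2)·log₂(P(2)/Q(2)) = 0.0099·log₂(0.0099/0.0099) = 0.00000
  P(3)·log₂(P(3)/Q(3)) = 0.0098·log₂(0.0098/0.1884) = -0.04180
  P(4)·log₂(P(4)/Q(4)) = 0.1884·log₂(0.1884/0.0098) = 0.80350

D_KL(P||Q) = 0.00000 + 0.00000 - 0.04180 + 0.80350 = 0.76170 ≈ 0.7617 bits

D_KL(Q||P) = Σ Q(x) log₂(Q(x)/P(x))

Computing term by term:
  Q(1)·log₂(Q(1)/P(1)) = 0.7919·log₂(0.7919/0.7919) = 0.00000
  Q(2)·log₂(Q(2)/P(2)) = 0.0099·log₂(0.0099/0.0099) = 0.00000
  Q(3)·log₂(Q(3)/P(3)) = 0.1884·log₂(0.1884/0.0098) = 0.80350
  Q(4)·log₂(Q(4)/P(4)) = 0.0098·log₂(0.0098/0.1884) = -0.04180

D_KL(Q||P) = 0.00000 + 0.00000 + 0.80350 - 0.04180 = 0.76170 ≈ 0.7617 bits

These ARE equal here. Q is P with outcomes relabeled (Q(3) = P(4), Q(4) = P(3)) by a relabeling that is its own inverse, so the two sums contain exactly the same terms in a different order. This is a special case — KL divergence is not symmetric in general: D_KL(P||Q) ≠ D_KL(Q||P) for most P, Q.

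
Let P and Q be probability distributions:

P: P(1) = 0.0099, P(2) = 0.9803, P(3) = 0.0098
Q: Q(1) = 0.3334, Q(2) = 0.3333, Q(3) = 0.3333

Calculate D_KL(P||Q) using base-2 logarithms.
1.4257 bits

D_KL(P||Q) = Σ P(x) log₂(P(x)/Q(x))

Computing term by term:
  P(1)·log₂(P(1)/Q(1)) = 0.0099·log₂(0.0099/0.3334) = -0.05023
  P(2)·log₂(P(2)/Q(2)) = 0.9803·log₂(0.9803/0.3333) = 1.52574
  P(3)·log₂(P(3)/Q(3)) = 0.0098·log₂(0.0098/0.3333) = -0.04986

D_KL(P||Q) = -0.05023 + 1.52574 - 0.04986 = 1.42565 ≈ 1.4257 bits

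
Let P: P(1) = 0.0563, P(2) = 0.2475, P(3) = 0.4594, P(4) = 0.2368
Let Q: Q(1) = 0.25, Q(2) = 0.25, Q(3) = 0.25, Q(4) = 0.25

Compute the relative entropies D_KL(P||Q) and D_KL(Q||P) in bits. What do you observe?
D_KL(P||Q) = 0.2601 bits, D_KL(Q||P) = 0.3414 bits. The two directions give different values (D_KL(Q||P) exceeds D_KL(P||Q) by 0.0813 bits): KL divergence is asymmetric.

D_KL(P||Q) = Σ P(x) log₂(P(x)/Q(x))

Computing term by term:
  P(1)·log₂(P(1)/Q(1)) = 0.0563·log₂(0.0563/0.25) = -0.12109
  P(2)·log₂(P(2)/Q(2)) = 0.2475·log₂(0.2475/0.25) = -0.00359
  P(3)·log₂(P(3)/Q(3)) = 0.4594·log₂(0.4594/0.25) = 0.40327
  P(4)·log₂(P(4)/Q(4)) = 0.2368·log₂(0.2368/0.25) = -0.01853

D_KL(P||Q) = -0.12109 - 0.00359 + 0.40327 - 0.01853 = 0.26006 ≈ 0.2601 bits

D_KL(Q||P) = Σ Q(x) log₂(Q(x)/P(x))

Computing term by term:
  Q(1)·log₂(Q(1)/P(1)) = 0.25·log₂(0.25/0.0563) = 0.53768
  Q(2)·log₂(Q(2)/P(2)) = 0.25·log₂(0.25/0.2475) = 0.00362
  Q(3)·log₂(Q(3)/P(3)) = 0.25·log₂(0.25/0.4594) = -0.21946
  Q(4)·log₂(Q(4)/P(4)) = 0.25·log₂(0.25/0.2368) = 0.01956

D_KL(Q||P) = 0.53768 + 0.00362 - 0.21946 + 0.01956 = 0.34140 ≈ 0.3414 bits

These are NOT equal (difference: 0.0813 bits). KL divergence is asymmetric: D_KL(P||Q) ≠ D_KL(Q||P) in general.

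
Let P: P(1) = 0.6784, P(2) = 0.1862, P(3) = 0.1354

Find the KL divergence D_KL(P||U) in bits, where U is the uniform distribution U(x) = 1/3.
0.3631 bits

U(i) = 1/3 for all i

D_KL(P||U) = Σ P(x) log₂(P(x) / (1/3))
           = Σ P(x) log₂(P(x)) + log₂(3)
           = log₂(3) - H(P)

H(P) = -Σ P(x) log₂(P(x)):
  -P(1)·log₂(P(1)) = -(0.6784)·log₂(0.6784) = 0.37976
  -P(2)·log₂(P(2)) = -(0.1862)·log₂(0.1862) = 0.45155
  -P(3)·log₂(P(3)) = -(0.1354)·log₂(0.1354) = 0.39059
H(P) = 0.37976 + 0.45155 + 0.39059 = 1.22190 bits

log₂(3) = 1.58496 bits

D_KL(P||U) = 1.58496 - 1.22190 = 0.36306 ≈ 0.3631 bits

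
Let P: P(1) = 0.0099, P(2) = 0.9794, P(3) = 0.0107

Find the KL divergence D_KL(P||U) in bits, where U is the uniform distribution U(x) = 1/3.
1.4196 bits

U(i) = 1/3 for all i

D_KL(P||U) = Σ P(x) log₂(P(x) / (1/3))
           = Σ P(x) log₂(P(x)) + log₂(3)
           = log₂(3) - H(P)

H(P) = -Σ P(x) log₂(P(x)):
  -P(1)·log₂(P(1)) = -(0.0099)·log₂(0.0099) = 0.06592
  -P(2)·log₂(P(2)) = -(0.9794)·log₂(0.9794) = 0.02941
  -P(3)·log₂(P(3)) = -(0.0107)·log₂(0.0107) = 0.07004
H(P) = 0.06592 + 0.02941 + 0.07004 = 0.16537 bits

log₂(3) = 1.58496 bits

D_KL(P||U) = 1.58496 - 0.16537 = 1.41959 ≈ 1.4196 bits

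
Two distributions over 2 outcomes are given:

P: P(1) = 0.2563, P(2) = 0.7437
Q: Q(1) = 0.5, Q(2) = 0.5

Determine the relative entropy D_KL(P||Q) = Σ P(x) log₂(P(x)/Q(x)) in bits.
0.1789 bits

D_KL(P||Q) = Σ P(x) log₂(P(x)/Q(x))

Computing term by term:
  P(1)·log₂(P(1)/Q(1)) = 0.2563·log₂(0.2563/0.5) = -0.24710
  P(2)·log₂(P(2)/Q(2)) = 0.7437·log₂(0.7437/0.5) = 0.42599

D_KL(P||Q) = -0.24710 + 0.42599 = 0.17889 ≈ 0.1789 bits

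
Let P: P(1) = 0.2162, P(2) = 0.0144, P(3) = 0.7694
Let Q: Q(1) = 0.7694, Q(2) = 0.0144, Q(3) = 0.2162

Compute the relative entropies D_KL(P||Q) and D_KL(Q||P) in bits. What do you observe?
D_KL(P||Q) = 1.0131 bits, D_KL(Q||P) = 1.0131 bits. The two directions give the same value here, because Q is a self-inverse relabeling of P; in general KL divergence is asymmetric.

D_KL(P||Q) = Σ P(x) log₂(P(x)/Q(x))

Computing term by term:
  P(1)·log₂(P(1)/Q(1)) = 0.2162·log₂(0.2162/0.7694) = -0.39594
  P(2)·log₂(P(2)/Q(2)) = 0.0144·log₂(0.0144/0.0144) = 0.00000
  P(3)·log₂(P(3)/Q(3)) = 0.7694·log₂(0.7694/0.2162) = 1.40905

D_KL(P||Q) = -0.39594 + 0.00000 + 1.40905 = 1.01311 ≈ 1.0131 bits

D_KL(Q||P) = Σ Q(x) log₂(Q(x)/P(x))

Computing term by term:
  Q(1)·log₂(Q(1)/P(1)) = 0.7694·log₂(0.7694/0.2162) = 1.40905
  Q(2)·log₂(Q(2)/P(2)) = 0.0144·log₂(0.0144/0.0144) = 0.00000
  Q(3)·log₂(Q(3)/P(3)) = 0.2162·log₂(0.2162/0.7694) = -0.39594

D_KL(Q||P) = 1.40905 + 0.00000 - 0.39594 = 1.01311 ≈ 1.0131 bits

These ARE equal here. Q is P with outcomes relabeled (Q(1) = P(3), Q(3) = P(1)) by a relabeling that is its own inverse, so the two sums contain exactly the same terms in a different order. This is a special case — KL divergence is not symmetric in general: D_KL(P||Q) ≠ D_KL(Q||P) for most P, Q.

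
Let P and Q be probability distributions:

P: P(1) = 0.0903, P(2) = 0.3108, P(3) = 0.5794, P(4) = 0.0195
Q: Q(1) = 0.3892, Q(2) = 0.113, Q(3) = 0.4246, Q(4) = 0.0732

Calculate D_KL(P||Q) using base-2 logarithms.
0.4860 bits

D_KL(P||Q) = Σ P(x) log₂(P(x)/Q(x))

Computing term by term:
  P(1)·log₂(P(1)/Q(1)) = 0.0903·log₂(0.0903/0.3892) = -0.19033
  P(2)·log₂(P(2)/Q(2)) = 0.3108·log₂(0.3108/0.113) = 0.45366
  P(3)·log₂(P(3)/Q(3)) = 0.5794·log₂(0.5794/0.4246) = 0.25984
  P(4)·log₂(P(4)/Q(4)) = 0.0195·log₂(0.0195/0.0732) = -0.03721

D_KL(P||Q) = -0.19033 + 0.45366 + 0.25984 - 0.03721 = 0.48596 ≈ 0.4860 bits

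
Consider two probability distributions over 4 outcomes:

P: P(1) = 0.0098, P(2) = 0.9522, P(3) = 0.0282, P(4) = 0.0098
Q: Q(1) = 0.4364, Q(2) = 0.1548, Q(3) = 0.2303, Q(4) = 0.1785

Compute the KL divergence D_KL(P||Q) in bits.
2.3154 bits

D_KL(P||Q) = Σ P(x) log₂(P(x)/Q(x))

Computing term by term:
  P(1)·log₂(P(1)/Q(1)) = 0.0098·log₂(0.0098/0.4364) = -0.05367
  P(2)·log₂(P(2)/Q(2)) = 0.9522·log₂(0.9522/0.1548) = 2.49558
  P(3)·log₂(P(3)/Q(3)) = 0.0282·log₂(0.0282/0.2303) = -0.08544
  P(4)·log₂(P(4)/Q(4)) = 0.0098·log₂(0.0098/0.1785) = -0.04103

D_KL(P||Q) = -0.05367 + 2.49558 - 0.08544 - 0.04103 = 2.31544 ≈ 2.3154 bits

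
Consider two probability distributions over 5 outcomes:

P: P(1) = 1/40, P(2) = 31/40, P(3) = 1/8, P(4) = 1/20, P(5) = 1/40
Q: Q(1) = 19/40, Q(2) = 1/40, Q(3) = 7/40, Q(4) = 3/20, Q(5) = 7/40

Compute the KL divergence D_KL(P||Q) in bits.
3.5232 bits

D_KL(P||Q) = Σ P(x) log₂(P(x)/Q(x))

Computing term by term:
  P(1)·log₂(P(1)/Q(1)) = (1/40)·log₂((1/40)/(19/40)) = -0.10620
  P(2)·log₂(P(2)/Q(2)) = (31/40)·log₂((31/40)/(1/40)) = 3.83950
  P(3)·log₂(P(3)/Q(3)) = (1/8)·log₂((1/8)/(7/40)) = -0.06068
  P(4)·log₂(P(4)/Q(4)) = (1/20)·log₂((1/20)/(3/20)) = -0.07925
  P(5)·log₂(P(5)/Q(5)) = (1/40)·log₂((1/40)/(7/40)) = -0.07018

D_KL(P||Q) = -0.10620 + 3.83950 - 0.06068 - 0.07925 - 0.07018 = 3.52319 ≈ 3.5232 bits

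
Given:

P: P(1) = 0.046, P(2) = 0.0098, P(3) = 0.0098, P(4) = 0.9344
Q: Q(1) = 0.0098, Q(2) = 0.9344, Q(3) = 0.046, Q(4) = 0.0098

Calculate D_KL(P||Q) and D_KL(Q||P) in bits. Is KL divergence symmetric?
D_KL(P||Q) = 6.1601 bits, D_KL(Q||P) = 6.1601 bits. The two values coincide for this particular pair, but no — KL divergence is not symmetric in general.

D_KL(P||Q) = Σ P(x) log₂(P(x)/Q(x))

Computing term by term:
  P(1)·log₂(P(1)/Q(1)) = 0.046·log₂(0.046/0.0098) = 0.10262
  P(2)·log₂(P(2)/Q(2)) = 0.0098·log₂(0.0098/0.9344) = -0.06444
  P(3)·log₂(P(3)/Q(3)) = 0.0098·log₂(0.0098/0.046) = -0.02186
  P(4)·log₂(P(4)/Q(4)) = 0.9344·log₂(0.9344/0.0098) = 6.14379

D_KL(P||Q) = 0.10262 - 0.06444 - 0.02186 + 6.14379 = 6.16011 ≈ 6.1601 bits

D_KL(Q||P) = Σ Q(x) log₂(Q(x)/P(x))

Computing term by term:
  Q(1)·log₂(Q(1)/P(1)) = 0.0098·log₂(0.0098/0.046) = -0.02186
  Q(2)·log₂(Q(2)/P(2)) = 0.9344·log₂(0.9344/0.0098) = 6.14379
  Q(3)·log₂(Q(3)/P(3)) = 0.046·log₂(0.046/0.0098) = 0.10262
  Q(4)·log₂(Q(4)/P(4)) = 0.0098·log₂(0.0098/0.9344) = -0.06444

D_KL(Q||P) = -0.02186 + 6.14379 + 0.10262 - 0.06444 = 6.16011 ≈ 6.1601 bits

These ARE equal here. Q is P with outcomes relabeled (Q(1) = P(3), Q(2) = P(4), Q(3) = P(1), Q(4) = P(2)) by a relabeling that is its own inverse, so the two sums contain exactly the same terms in a different order. This is a special case — KL divergence is not symmetric in general: D_KL(P||Q) ≠ D_KL(Q||P) for most P, Q.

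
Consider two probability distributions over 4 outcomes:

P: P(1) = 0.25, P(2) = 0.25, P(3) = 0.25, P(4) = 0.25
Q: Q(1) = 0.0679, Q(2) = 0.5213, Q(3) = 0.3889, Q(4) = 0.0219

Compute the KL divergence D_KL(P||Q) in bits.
0.9239 bits

D_KL(P||Q) = Σ P(x) log₂(P(x)/Q(x))

Computing term by term:
  P(1)·log₂(P(1)/Q(1)) = 0.25·log₂(0.25/0.0679) = 0.47011
  P(2)·log₂(P(2)/Q(2)) = 0.25·log₂(0.25/0.5213) = -0.26505
  P(3)·log₂(P(3)/Q(3)) = 0.25·log₂(0.25/0.3889) = -0.15937
  P(4)·log₂(P(4)/Q(4)) = 0.25·log₂(0.25/0.0219) = 0.87823

D_KL(P||Q) = 0.47011 - 0.26505 - 0.15937 + 0.87823 = 0.92392 ≈ 0.9239 bits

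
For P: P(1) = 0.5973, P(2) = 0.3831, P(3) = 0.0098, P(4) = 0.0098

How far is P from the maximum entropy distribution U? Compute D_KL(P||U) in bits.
0.8948 bits

U(i) = 1/4 for all i

D_KL(P||U) = Σ P(x) log₂(P(x) / (1/4))
           = Σ P(x) log₂(P(x)) + log₂(4)
           = log₂(4) - H(P)

H(P) = -Σ P(x) log₂(P(x)):
  -P(1)·log₂(P(1)) = -(0.5973)·log₂(0.5973) = 0.44408
  -P(2)·log₂(P(2)) = -(0.3831)·log₂(0.3831) = 0.53029
  -P(3)·log₂(P(3)) = -(0.0098)·log₂(0.0098) = 0.06540
  -P(4)·log₂(P(4)) = -(0.0098)·log₂(0.0098) = 0.06540
H(P) = 0.44408 + 0.53029 + 0.06540 + 0.06540 = 1.10517 bits

log₂(4) = 2.00000 bits

D_KL(P||U) = 2.00000 - 1.10517 = 0.89483 ≈ 0.8948 bits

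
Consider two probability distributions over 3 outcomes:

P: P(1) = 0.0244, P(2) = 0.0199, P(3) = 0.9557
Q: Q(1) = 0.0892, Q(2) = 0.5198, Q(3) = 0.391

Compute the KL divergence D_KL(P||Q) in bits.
1.0930 bits

D_KL(P||Q) = Σ P(x) log₂(P(x)/Q(x))

Computing term by term:
  P(1)·log₂(P(1)/Q(1)) = 0.0244·log₂(0.0244/0.0892) = -0.04563
  P(2)·log₂(P(2)/Q(2)) = 0.0199·log₂(0.0199/0.5198) = -0.09367
  P(3)·log₂(P(3)/Q(3)) = 0.9557·log₂(0.9557/0.391) = 1.23227

D_KL(P||Q) = -0.04563 - 0.09367 + 1.23227 = 1.09297 ≈ 1.0930 bits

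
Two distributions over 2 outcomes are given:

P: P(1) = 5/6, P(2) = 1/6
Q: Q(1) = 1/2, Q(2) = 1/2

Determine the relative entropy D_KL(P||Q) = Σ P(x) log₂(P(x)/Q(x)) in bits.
0.3500 bits

D_KL(P||Q) = Σ P(x) log₂(P(x)/Q(x))

Computing term by term:
  P(1)·log₂(P(1)/Q(1)) = (5/6)·log₂((5/6)/(1/2)) = 0.61414
  P(2)·log₂(P(2)/Q(2)) = (1/6)·log₂((1/6)/(1/2)) = -0.26416

D_KL(P||Q) = 0.61414 - 0.26416 = 0.34998 ≈ 0.3500 bits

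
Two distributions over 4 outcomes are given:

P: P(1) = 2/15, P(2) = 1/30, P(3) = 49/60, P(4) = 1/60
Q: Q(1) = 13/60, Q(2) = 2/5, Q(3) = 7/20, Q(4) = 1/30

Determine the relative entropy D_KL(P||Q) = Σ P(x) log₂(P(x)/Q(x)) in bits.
0.7687 bits

D_KL(P||Q) = Σ P(x) log₂(P(x)/Q(x))

Computing term by term:
  P(1)·log₂(P(1)/Q(1)) = (2/15)·log₂((2/15)/(13/60)) = -0.09339
  P(2)·log₂(P(2)/Q(2)) = (1/30)·log₂((1/30)/(2/5)) = -0.11950
  P(3)·log₂(P(3)/Q(3)) = (49/60)·log₂((49/60)/(7/20)) = 0.99829
  P(4)·log₂(P(4)/Q(4)) = (1/60)·log₂((1/60)/(1/30)) = -0.01667

D_KL(P||Q) = -0.09339 - 0.11950 + 0.99829 - 0.01667 = 0.76873 ≈ 0.7687 bits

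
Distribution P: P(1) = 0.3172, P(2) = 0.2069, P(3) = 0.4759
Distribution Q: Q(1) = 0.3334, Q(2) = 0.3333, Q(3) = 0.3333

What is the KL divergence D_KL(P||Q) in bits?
0.0794 bits

D_KL(P||Q) = Σ P(x) log₂(P(x)/Q(x))

Computing term by term:
  P(1)·log₂(P(1)/Q(1)) = 0.3172·log₂(0.3172/0.3334) = -0.02279
  P(2)·log₂(P(2)/Q(2)) = 0.2069·log₂(0.2069/0.3333) = -0.14232
  P(3)·log₂(P(3)/Q(3)) = 0.4759·log₂(0.4759/0.3333) = 0.24454

D_KL(P||Q) = -0.02279 - 0.14232 + 0.24454 = 0.07943 ≈ 0.0794 bits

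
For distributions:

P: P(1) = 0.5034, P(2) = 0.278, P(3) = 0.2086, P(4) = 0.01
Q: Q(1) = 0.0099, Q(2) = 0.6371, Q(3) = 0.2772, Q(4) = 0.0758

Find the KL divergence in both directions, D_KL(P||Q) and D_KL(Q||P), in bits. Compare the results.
D_KL(P||Q) = 2.4059 bits, D_KL(Q||P) = 1.0413 bits. D_KL(P||Q) is larger than D_KL(Q||P) by 1.3646 bits; the two directions differ.

D_KL(P||Q) = Σ P(x) log₂(P(x)/Q(x))

Computing term by term:
  P(1)·log₂(P(1)/Q(1)) = 0.5034·log₂(0.5034/0.0099) = 2.85334
  P(2)·log₂(P(2)/Q(2)) = 0.278·log₂(0.278/0.6371) = -0.33261
  P(3)·log₂(P(3)/Q(3)) = 0.2086·log₂(0.2086/0.2772) = -0.08557
  P(4)·log₂(P(4)/Q(4)) = 0.01·log₂(0.01/0.0758) = -0.02922

D_KL(P||Q) = 2.85334 - 0.33261 - 0.08557 - 0.02922 = 2.40594 ≈ 2.4059 bits

D_KL(Q||P) = Σ Q(x) log₂(Q(x)/P(x))

Computing term by term:
  Q(1)·log₂(Q(1)/P(1)) = 0.0099·log₂(0.0099/0.5034) = -0.05611
  Q(2)·log₂(Q(2)/P(2)) = 0.6371·log₂(0.6371/0.278) = 0.76225
  Q(3)·log₂(Q(3)/P(3)) = 0.2772·log₂(0.2772/0.2086) = 0.11370
  Q(4)·log₂(Q(4)/P(4)) = 0.0758·log₂(0.0758/0.01) = 0.22150

D_KL(Q||P) = -0.05611 + 0.76225 + 0.11370 + 0.22150 = 1.04134 ≈ 1.0413 bits

These are NOT equal (difference: 1.3646 bits). KL divergence is asymmetric: D_KL(P||Q) ≠ D_KL(Q||P) in general.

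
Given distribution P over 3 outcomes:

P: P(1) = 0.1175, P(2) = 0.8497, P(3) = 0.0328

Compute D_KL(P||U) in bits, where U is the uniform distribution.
0.8606 bits

U(i) = 1/3 for all i

D_KL(P||U) = Σ P(x) log₂(P(x) / (1/3))
           = Σ P(x) log₂(P(x)) + log₂(3)
           = log₂(3) - H(P)

H(P) = -Σ P(x) log₂(P(x)):
  -P(1)·log₂(P(1)) = -(0.1175)·log₂(0.1175) = 0.36299
  -P(2)·log₂(P(2)) = -(0.8497)·log₂(0.8497) = 0.19966
  -P(3)·log₂(P(3)) = -(0.0328)·log₂(0.0328) = 0.16171
H(P) = 0.36299 + 0.19966 + 0.16171 = 0.72436 bits

log₂(3) = 1.58496 bits

D_KL(P||U) = 1.58496 - 0.72436 = 0.86060 ≈ 0.8606 bits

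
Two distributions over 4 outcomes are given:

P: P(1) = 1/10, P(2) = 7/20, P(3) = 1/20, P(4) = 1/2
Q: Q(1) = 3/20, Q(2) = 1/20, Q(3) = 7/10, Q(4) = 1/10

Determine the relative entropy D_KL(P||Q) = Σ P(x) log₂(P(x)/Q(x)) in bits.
1.8947 bits

D_KL(P||Q) = Σ P(x) log₂(P(x)/Q(x))

Computing term by term:
  P(1)·log₂(P(1)/Q(1)) = (1/10)·log₂((1/10)/(3/20)) = -0.05850
  P(2)·log₂(P(2)/Q(2)) = (7/20)·log₂((7/20)/(1/20)) = 0.98257
  P(3)·log₂(P(3)/Q(3)) = (1/20)·log₂((1/20)/(7/10)) = -0.19037
  P(4)·log₂(P(4)/Q(4)) = (1/2)·log₂((1/2)/(1/10)) = 1.16096

D_KL(P||Q) = -0.05850 + 0.98257 - 0.19037 + 1.16096 = 1.89466 ≈ 1.8947 bits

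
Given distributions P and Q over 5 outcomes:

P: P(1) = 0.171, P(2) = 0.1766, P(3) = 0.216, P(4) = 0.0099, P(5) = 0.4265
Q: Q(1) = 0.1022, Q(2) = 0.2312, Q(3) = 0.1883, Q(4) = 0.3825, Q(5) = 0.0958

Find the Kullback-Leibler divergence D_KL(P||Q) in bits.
0.9678 bits

D_KL(P||Q) = Σ P(x) log₂(P(x)/Q(x))

Computing term by term:
  P(1)·log₂(P(1)/Q(1)) = 0.171·log₂(0.171/0.1022) = 0.12698
  P(2)·log₂(P(2)/Q(2)) = 0.1766·log₂(0.1766/0.2312) = -0.06864
  P(3)·log₂(P(3)/Q(3)) = 0.216·log₂(0.216/0.1883) = 0.04277
  P(4)·log₂(P(4)/Q(4)) = 0.0099·log₂(0.0099/0.3825) = -0.05219
  P(5)·log₂(P(5)/Q(5)) = 0.4265·log₂(0.4265/0.0958) = 0.91887

D_KL(P||Q) = 0.12698 - 0.06864 + 0.04277 - 0.05219 + 0.91887 = 0.96779 ≈ 0.9678 bits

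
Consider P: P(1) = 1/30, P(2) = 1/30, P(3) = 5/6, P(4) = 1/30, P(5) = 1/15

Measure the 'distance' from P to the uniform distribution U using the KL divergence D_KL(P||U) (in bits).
1.3516 bits

U(i) = 1/5 for all i

D_KL(P||U) = Σ P(x) log₂(P(x) / (1/5))
           = Σ P(x) log₂(P(x)) + log₂(5)
           = log₂(5) - H(P)

H(P) = -Σ P(x) log₂(P(x)):
  -P(1)·log₂(P(1)) = -(1/30)·log₂(1/30) = 0.16356
  -P(2)·log₂(P(2)) = -(1/30)·log₂(1/30) = 0.16356
  -P(3)·log₂(P(3)) = -(5/6)·log₂(5/6) = 0.21920
  -P(4)·log₂(P(4)) = -(1/30)·log₂(1/30) = 0.16356
  -P(5)·log₂(P(5)) = -(1/15)·log₂(1/15) = 0.26046
H(P) = 0.16356 + 0.16356 + 0.21920 + 0.16356 + 0.26046 = 0.97034 bits

log₂(5) = 2.32193 bits

D_KL(P||U) = 2.32193 - 0.97034 = 1.35159 ≈ 1.3516 bits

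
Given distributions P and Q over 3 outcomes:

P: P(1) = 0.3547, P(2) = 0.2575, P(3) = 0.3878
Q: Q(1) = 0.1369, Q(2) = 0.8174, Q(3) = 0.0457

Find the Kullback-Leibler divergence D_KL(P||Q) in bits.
1.2544 bits

D_KL(P||Q) = Σ P(x) log₂(P(x)/Q(x))

Computing term by term:
  P(1)·log₂(P(1)/Q(1)) = 0.3547·log₂(0.3547/0.1369) = 0.48717
  P(2)·log₂(P(2)/Q(2)) = 0.2575·log₂(0.2575/0.8174) = -0.42912
  P(3)·log₂(P(3)/Q(3)) = 0.3878·log₂(0.3878/0.0457) = 1.19638

D_KL(P||Q) = 0.48717 - 0.42912 + 1.19638 = 1.25443 ≈ 1.2544 bits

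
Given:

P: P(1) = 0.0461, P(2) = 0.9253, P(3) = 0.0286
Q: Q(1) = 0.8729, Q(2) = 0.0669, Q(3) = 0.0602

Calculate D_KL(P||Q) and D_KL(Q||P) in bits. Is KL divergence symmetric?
D_KL(P||Q) = 3.2804 bits, D_KL(Q||P) = 3.5148 bits. No, KL divergence is not symmetric.

D_KL(P||Q) = Σ P(x) log₂(P(x)/Q(x))

Computing term by term:
  P(1)·log₂(P(1)/Q(1)) = 0.0461·log₂(0.0461/0.8729) = -0.19560
  P(2)·log₂(P(2)/Q(2)) = 0.9253·log₂(0.9253/0.0669) = 3.50674
  P(3)·log₂(P(3)/Q(3)) = 0.0286·log₂(0.0286/0.0602) = -0.03071

D_KL(P||Q) = -0.19560 + 3.50674 - 0.03071 = 3.28043 ≈ 3.2804 bits

D_KL(Q||P) = Σ Q(x) log₂(Q(x)/P(x))

Computing term by term:
  Q(1)·log₂(Q(1)/P(1)) = 0.8729·log₂(0.8729/0.0461) = 3.70370
  Q(2)·log₂(Q(2)/P(2)) = 0.0669·log₂(0.0669/0.9253) = -0.25354
  Q(3)·log₂(Q(3)/P(3)) = 0.0602·log₂(0.0602/0.0286) = 0.06464

D_KL(Q||P) = 3.70370 - 0.25354 + 0.06464 = 3.51480 ≈ 3.5148 bits

These are NOT equal (difference: 0.2344 bits). KL divergence is asymmetric: D_KL(P||Q) ≠ D_KL(Q||P) in general.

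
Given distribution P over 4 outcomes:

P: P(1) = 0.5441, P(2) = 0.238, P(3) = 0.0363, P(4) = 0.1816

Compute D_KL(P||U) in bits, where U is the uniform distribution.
0.4088 bits

U(i) = 1/4 for all i

D_KL(P||U) = Σ P(x) log₂(P(x) / (1/4))
           = Σ P(x) log₂(P(x)) + log₂(4)
           = log₂(4) - H(P)

H(P) = -Σ P(x) log₂(P(x)):
  -P(1)·log₂(P(1)) = -(0.5441)·log₂(0.5441) = 0.47775
  -P(2)·log₂(P(2)) = -(0.238)·log₂(0.238) = 0.49289
  -P(3)·log₂(P(3)) = -(0.0363)·log₂(0.0363) = 0.17366
  -P(4)·log₂(P(4)) = -(0.1816)·log₂(0.1816) = 0.44695
H(P) = 0.47775 + 0.49289 + 0.17366 + 0.44695 = 1.59125 bits

log₂(4) = 2.00000 bits

D_KL(P||U) = 2.00000 - 1.59125 = 0.40875 ≈ 0.4088 bits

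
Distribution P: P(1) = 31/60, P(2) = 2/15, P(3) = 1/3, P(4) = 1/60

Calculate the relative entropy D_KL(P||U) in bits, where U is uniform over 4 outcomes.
0.4934 bits

U(i) = 1/4 for all i

D_KL(P||U) = Σ P(x) log₂(P(x) / (1/4))
           = Σ P(x) log₂(P(x)) + log₂(4)
           = log₂(4) - H(P)

H(P) = -Σ P(x) log₂(P(x)):
  -P(1)·log₂(P(1)) = -(31/60)·log₂(31/60) = 0.49223
  -P(2)·log₂(P(2)) = -(2/15)·log₂(2/15) = 0.38759
  -P(3)·log₂(P(3)) = -(1/3)·log₂(1/3) = 0.52832
  -P(4)·log₂(P(4)) = -(1/60)·log₂(1/60) = 0.09845
H(P) = 0.49223 + 0.38759 + 0.52832 + 0.09845 = 1.50659 bits

log₂(4) = 2.00000 bits

D_KL(P||U) = 2.00000 - 1.50659 = 0.49341 ≈ 0.4934 bits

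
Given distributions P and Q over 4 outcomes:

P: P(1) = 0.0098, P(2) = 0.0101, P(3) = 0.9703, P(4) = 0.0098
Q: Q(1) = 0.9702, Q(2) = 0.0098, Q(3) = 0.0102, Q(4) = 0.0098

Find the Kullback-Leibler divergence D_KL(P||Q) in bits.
6.3121 bits

D_KL(P||Q) = Σ P(x) log₂(P(x)/Q(x))

Computing term by term:
  P(1)·log₂(P(1)/Q(1)) = 0.0098·log₂(0.0098/0.9702) = -0.06497
  P(2)·log₂(P(2)/Q(2)) = 0.0101·log₂(0.0101/0.0098) = 0.00044
  P(3)·log₂(P(3)/Q(3)) = 0.9703·log₂(0.9703/0.0102) = 6.37661
  P(4)·log₂(P(4)/Q(4)) = 0.0098·log₂(0.0098/0.0098) = 0.00000

D_KL(P||Q) = -0.06497 + 0.00044 + 6.37661 + 0.00000 = 6.31208 ≈ 6.3121 bits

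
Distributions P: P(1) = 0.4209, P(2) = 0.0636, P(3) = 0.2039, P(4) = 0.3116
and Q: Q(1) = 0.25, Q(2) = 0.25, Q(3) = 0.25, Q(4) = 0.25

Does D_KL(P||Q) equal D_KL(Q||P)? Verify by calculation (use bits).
D_KL(P||Q) = 0.2298 bits, D_KL(Q||P) = 0.2999 bits. No — D_KL(P||Q) ≠ D_KL(Q||P) for this pair.

D_KL(P||Q) = Σ P(x) log₂(P(x)/Q(x))

Computing term by term:
  P(1)·log₂(P(1)/Q(1)) = 0.4209·log₂(0.4209/0.25) = 0.31633
  P(2)·log₂(P(2)/Q(2)) = 0.0636·log₂(0.0636/0.25) = -0.12560
  P(3)·log₂(P(3)/Q(3)) = 0.2039·log₂(0.2039/0.25) = -0.05996
  P(4)·log₂(P(4)/Q(4)) = 0.3116·log₂(0.3116/0.25) = 0.09902

D_KL(P||Q) = 0.31633 - 0.12560 - 0.05996 + 0.09902 = 0.22979 ≈ 0.2298 bits

D_KL(Q||P) = Σ Q(x) log₂(Q(x)/P(x))

Computing term by term:
  Q(1)·log₂(Q(1)/P(1)) = 0.25·log₂(0.25/0.4209) = -0.18789
  Q(2)·log₂(Q(2)/P(2)) = 0.25·log₂(0.25/0.0636) = 0.49371
  Q(3)·log₂(Q(3)/P(3)) = 0.25·log₂(0.25/0.2039) = 0.07352
  Q(4)·log₂(Q(4)/P(4)) = 0.25·log₂(0.25/0.3116) = -0.07944

D_KL(Q||P) = -0.18789 + 0.49371 + 0.07352 - 0.07944 = 0.29990 ≈ 0.2999 bits

These are NOT equal (difference: 0.0701 bits). KL divergence is asymmetric: D_KL(P||Q) ≠ D_KL(Q||P) in general.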